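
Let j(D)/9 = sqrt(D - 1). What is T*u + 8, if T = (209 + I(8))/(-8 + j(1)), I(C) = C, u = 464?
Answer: -12578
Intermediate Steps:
j(D) = 9*sqrt(-1 + D) (j(D) = 9*sqrt(D - 1) = 9*sqrt(-1 + D))
T = -217/8 (T = (209 + 8)/(-8 + 9*sqrt(-1 + 1)) = 217/(-8 + 9*sqrt(0)) = 217/(-8 + 9*0) = 217/(-8 + 0) = 217/(-8) = 217*(-1/8) = -217/8 ≈ -27.125)
T*u + 8 = -217/8*464 + 8 = -12586 + 8 = -12578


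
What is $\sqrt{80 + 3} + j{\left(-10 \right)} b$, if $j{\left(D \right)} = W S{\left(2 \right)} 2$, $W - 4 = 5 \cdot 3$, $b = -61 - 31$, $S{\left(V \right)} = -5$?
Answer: $17480 + \sqrt{83} \approx 17489.0$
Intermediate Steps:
$b = -92$ ($b = -61 - 31 = -92$)
$W = 19$ ($W = 4 + 5 \cdot 3 = 4 + 15 = 19$)
$j{\left(D \right)} = -190$ ($j{\left(D \right)} = 19 \left(-5\right) 2 = \left(-95\right) 2 = -190$)
$\sqrt{80 + 3} + j{\left(-10 \right)} b = \sqrt{80 + 3} - -17480 = \sqrt{83} + 17480 = 17480 + \sqrt{83}$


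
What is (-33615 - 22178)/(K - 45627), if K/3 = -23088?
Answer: 55793/114891 ≈ 0.48562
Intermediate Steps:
K = -69264 (K = 3*(-23088) = -69264)
(-33615 - 22178)/(K - 45627) = (-33615 - 22178)/(-69264 - 45627) = -55793/(-114891) = -55793*(-1/114891) = 55793/114891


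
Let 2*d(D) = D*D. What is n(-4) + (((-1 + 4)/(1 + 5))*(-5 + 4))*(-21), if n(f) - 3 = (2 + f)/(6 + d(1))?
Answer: 343/26 ≈ 13.192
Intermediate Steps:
d(D) = D²/2 (d(D) = (D*D)/2 = D²/2)
n(f) = 43/13 + 2*f/13 (n(f) = 3 + (2 + f)/(6 + (½)*1²) = 3 + (2 + f)/(6 + (½)*1) = 3 + (2 + f)/(6 + ½) = 3 + (2 + f)/(13/2) = 3 + (2 + f)*(2/13) = 3 + (4/13 + 2*f/13) = 43/13 + 2*f/13)
n(-4) + (((-1 + 4)/(1 + 5))*(-5 + 4))*(-21) = (43/13 + (2/13)*(-4)) + (((-1 + 4)/(1 + 5))*(-5 + 4))*(-21) = (43/13 - 8/13) + ((3/6)*(-1))*(-21) = 35/13 + ((3*(⅙))*(-1))*(-21) = 35/13 + ((½)*(-1))*(-21) = 35/13 - ½*(-21) = 35/13 + 21/2 = 343/26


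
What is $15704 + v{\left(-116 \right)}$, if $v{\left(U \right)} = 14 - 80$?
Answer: $15638$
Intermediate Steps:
$v{\left(U \right)} = -66$ ($v{\left(U \right)} = 14 - 80 = -66$)
$15704 + v{\left(-116 \right)} = 15704 - 66 = 15638$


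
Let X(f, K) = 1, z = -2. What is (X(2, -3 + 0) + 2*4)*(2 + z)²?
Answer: 0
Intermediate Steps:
(X(2, -3 + 0) + 2*4)*(2 + z)² = (1 + 2*4)*(2 - 2)² = (1 + 8)*0² = 9*0 = 0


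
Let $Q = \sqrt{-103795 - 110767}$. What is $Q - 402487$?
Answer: $-402487 + i \sqrt{214562} \approx -4.0249 \cdot 10^{5} + 463.21 i$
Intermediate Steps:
$Q = i \sqrt{214562}$ ($Q = \sqrt{-214562} = i \sqrt{214562} \approx 463.21 i$)
$Q - 402487 = i \sqrt{214562} - 402487 = -402487 + i \sqrt{214562}$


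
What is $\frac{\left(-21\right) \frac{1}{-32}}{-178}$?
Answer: $- \frac{21}{5696} \approx -0.0036868$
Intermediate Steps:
$\frac{\left(-21\right) \frac{1}{-32}}{-178} = - \frac{\left(-21\right) \left(- \frac{1}{32}\right)}{178} = \left(- \frac{1}{178}\right) \frac{21}{32} = - \frac{21}{5696}$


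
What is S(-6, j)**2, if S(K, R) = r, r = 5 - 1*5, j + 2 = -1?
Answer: 0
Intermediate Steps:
j = -3 (j = -2 - 1 = -3)
r = 0 (r = 5 - 5 = 0)
S(K, R) = 0
S(-6, j)**2 = 0**2 = 0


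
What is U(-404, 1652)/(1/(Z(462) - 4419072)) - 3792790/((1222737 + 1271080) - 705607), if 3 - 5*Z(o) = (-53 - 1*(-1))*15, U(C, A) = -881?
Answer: 3480808403728282/894105 ≈ 3.8931e+9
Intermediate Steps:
Z(o) = 783/5 (Z(o) = ⅗ - (-53 - 1*(-1))*15/5 = ⅗ - (-53 + 1)*15/5 = ⅗ - (-52)*15/5 = ⅗ - ⅕*(-780) = ⅗ + 156 = 783/5)
U(-404, 1652)/(1/(Z(462) - 4419072)) - 3792790/((1222737 + 1271080) - 705607) = -881/(1/(783/5 - 4419072)) - 3792790/((1222737 + 1271080) - 705607) = -881/(1/(-22094577/5)) - 3792790/(2493817 - 705607) = -881/(-5/22094577) - 3792790/1788210 = -881*(-22094577/5) - 3792790*1/1788210 = 19465322337/5 - 379279/178821 = 3480808403728282/894105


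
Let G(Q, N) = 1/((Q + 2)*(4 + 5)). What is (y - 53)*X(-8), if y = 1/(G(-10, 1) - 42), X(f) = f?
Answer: 1283176/3025 ≈ 424.19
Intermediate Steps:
G(Q, N) = 1/(18 + 9*Q) (G(Q, N) = 1/((2 + Q)*9) = 1/(18 + 9*Q))
y = -72/3025 (y = 1/(1/(9*(2 - 10)) - 42) = 1/((⅑)/(-8) - 42) = 1/((⅑)*(-⅛) - 42) = 1/(-1/72 - 42) = 1/(-3025/72) = -72/3025 ≈ -0.023802)
(y - 53)*X(-8) = (-72/3025 - 53)*(-8) = -160397/3025*(-8) = 1283176/3025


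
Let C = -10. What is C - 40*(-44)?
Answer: 1750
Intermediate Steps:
C - 40*(-44) = -10 - 40*(-44) = -10 + 1760 = 1750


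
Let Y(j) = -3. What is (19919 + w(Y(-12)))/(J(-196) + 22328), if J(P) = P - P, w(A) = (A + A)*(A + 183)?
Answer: 18839/22328 ≈ 0.84374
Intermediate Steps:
w(A) = 2*A*(183 + A) (w(A) = (2*A)*(183 + A) = 2*A*(183 + A))
J(P) = 0
(19919 + w(Y(-12)))/(J(-196) + 22328) = (19919 + 2*(-3)*(183 - 3))/(0 + 22328) = (19919 + 2*(-3)*180)/22328 = (19919 - 1080)*(1/22328) = 18839*(1/22328) = 18839/22328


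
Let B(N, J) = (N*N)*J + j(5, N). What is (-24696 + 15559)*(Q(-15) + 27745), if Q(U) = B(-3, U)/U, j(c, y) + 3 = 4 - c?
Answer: -3803861018/15 ≈ -2.5359e+8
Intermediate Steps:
j(c, y) = 1 - c (j(c, y) = -3 + (4 - c) = 1 - c)
B(N, J) = -4 + J*N² (B(N, J) = (N*N)*J + (1 - 1*5) = N²*J + (1 - 5) = J*N² - 4 = -4 + J*N²)
Q(U) = (-4 + 9*U)/U (Q(U) = (-4 + U*(-3)²)/U = (-4 + U*9)/U = (-4 + 9*U)/U)
(-24696 + 15559)*(Q(-15) + 27745) = (-24696 + 15559)*((9 - 4/(-15)) + 27745) = -9137*((9 - 4*(-1/15)) + 27745) = -9137*((9 + 4/15) + 27745) = -9137*(139/15 + 27745) = -9137*416314/15 = -3803861018/15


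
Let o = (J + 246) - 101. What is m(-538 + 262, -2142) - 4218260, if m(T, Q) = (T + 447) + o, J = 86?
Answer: -4217858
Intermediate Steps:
o = 231 (o = (86 + 246) - 101 = 332 - 101 = 231)
m(T, Q) = 678 + T (m(T, Q) = (T + 447) + 231 = (447 + T) + 231 = 678 + T)
m(-538 + 262, -2142) - 4218260 = (678 + (-538 + 262)) - 4218260 = (678 - 276) - 4218260 = 402 - 4218260 = -4217858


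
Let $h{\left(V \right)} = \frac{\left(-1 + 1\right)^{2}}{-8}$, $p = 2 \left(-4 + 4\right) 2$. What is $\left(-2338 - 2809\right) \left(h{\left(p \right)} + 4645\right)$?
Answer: $-23907815$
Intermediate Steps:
$p = 0$ ($p = 2 \cdot 0 \cdot 2 = 2 \cdot 0 = 0$)
$h{\left(V \right)} = 0$ ($h{\left(V \right)} = 0^{2} \left(- \frac{1}{8}\right) = 0 \left(- \frac{1}{8}\right) = 0$)
$\left(-2338 - 2809\right) \left(h{\left(p \right)} + 4645\right) = \left(-2338 - 2809\right) \left(0 + 4645\right) = \left(-5147\right) 4645 = -23907815$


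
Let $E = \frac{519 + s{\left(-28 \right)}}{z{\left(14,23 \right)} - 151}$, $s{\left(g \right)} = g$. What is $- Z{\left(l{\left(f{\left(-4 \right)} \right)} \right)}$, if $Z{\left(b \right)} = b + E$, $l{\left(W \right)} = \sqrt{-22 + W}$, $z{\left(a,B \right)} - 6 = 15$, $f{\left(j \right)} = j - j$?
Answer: $\frac{491}{130} - i \sqrt{22} \approx 3.7769 - 4.6904 i$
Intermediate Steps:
$f{\left(j \right)} = 0$
$z{\left(a,B \right)} = 21$ ($z{\left(a,B \right)} = 6 + 15 = 21$)
$E = - \frac{491}{130}$ ($E = \frac{519 - 28}{21 - 151} = \frac{491}{-130} = 491 \left(- \frac{1}{130}\right) = - \frac{491}{130} \approx -3.7769$)
$Z{\left(b \right)} = - \frac{491}{130} + b$ ($Z{\left(b \right)} = b - \frac{491}{130} = - \frac{491}{130} + b$)
$- Z{\left(l{\left(f{\left(-4 \right)} \right)} \right)} = - (- \frac{491}{130} + \sqrt{-22 + 0}) = - (- \frac{491}{130} + \sqrt{-22}) = - (- \frac{491}{130} + i \sqrt{22}) = \frac{491}{130} - i \sqrt{22}$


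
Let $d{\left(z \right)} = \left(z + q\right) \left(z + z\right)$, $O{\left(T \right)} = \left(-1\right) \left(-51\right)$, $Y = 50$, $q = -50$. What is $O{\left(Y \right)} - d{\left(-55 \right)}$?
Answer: $-11499$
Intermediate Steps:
$O{\left(T \right)} = 51$
$d{\left(z \right)} = 2 z \left(-50 + z\right)$ ($d{\left(z \right)} = \left(z - 50\right) \left(z + z\right) = \left(-50 + z\right) 2 z = 2 z \left(-50 + z\right)$)
$O{\left(Y \right)} - d{\left(-55 \right)} = 51 - 2 \left(-55\right) \left(-50 - 55\right) = 51 - 2 \left(-55\right) \left(-105\right) = 51 - 11550 = -11499$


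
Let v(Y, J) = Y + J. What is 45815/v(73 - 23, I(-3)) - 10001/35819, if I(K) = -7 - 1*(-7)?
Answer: 328109487/358190 ≈ 916.02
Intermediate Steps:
I(K) = 0 (I(K) = -7 + 7 = 0)
v(Y, J) = J + Y
45815/v(73 - 23, I(-3)) - 10001/35819 = 45815/(0 + (73 - 23)) - 10001/35819 = 45815/(0 + 50) - 10001*1/35819 = 45815/50 - 10001/35819 = 45815*(1/50) - 10001/35819 = 9163/10 - 10001/35819 = 328109487/358190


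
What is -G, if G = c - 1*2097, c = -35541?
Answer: 37638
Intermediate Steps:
G = -37638 (G = -35541 - 1*2097 = -35541 - 2097 = -37638)
-G = -1*(-37638) = 37638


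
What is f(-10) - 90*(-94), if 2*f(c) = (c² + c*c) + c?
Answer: 8555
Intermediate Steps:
f(c) = c² + c/2 (f(c) = ((c² + c*c) + c)/2 = ((c² + c²) + c)/2 = (2*c² + c)/2 = (c + 2*c²)/2 = c² + c/2)
f(-10) - 90*(-94) = -10*(½ - 10) - 90*(-94) = -10*(-19/2) + 8460 = 95 + 8460 = 8555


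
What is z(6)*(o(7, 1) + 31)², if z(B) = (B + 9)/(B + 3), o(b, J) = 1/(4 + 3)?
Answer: 237620/147 ≈ 1616.5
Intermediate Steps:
o(b, J) = ⅐ (o(b, J) = 1/7 = ⅐)
z(B) = (9 + B)/(3 + B)
z(6)*(o(7, 1) + 31)² = ((9 + 6)/(3 + 6))*(⅐ + 31)² = (15/9)*(218/7)² = ((⅑)*15)*(47524/49) = (5/3)*(47524/49) = 237620/147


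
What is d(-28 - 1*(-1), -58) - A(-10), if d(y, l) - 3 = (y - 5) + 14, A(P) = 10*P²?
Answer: -1015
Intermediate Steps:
d(y, l) = 12 + y (d(y, l) = 3 + ((y - 5) + 14) = 3 + ((-5 + y) + 14) = 3 + (9 + y) = 12 + y)
d(-28 - 1*(-1), -58) - A(-10) = (12 + (-28 - 1*(-1))) - 10*(-10)² = (12 + (-28 + 1)) - 10*100 = (12 - 27) - 1*1000 = -15 - 1000 = -1015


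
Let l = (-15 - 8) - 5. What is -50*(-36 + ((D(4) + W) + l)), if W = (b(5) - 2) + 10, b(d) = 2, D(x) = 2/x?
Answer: 2675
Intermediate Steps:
l = -28 (l = -23 - 5 = -28)
W = 10 (W = (2 - 2) + 10 = 0 + 10 = 10)
-50*(-36 + ((D(4) + W) + l)) = -50*(-36 + ((2/4 + 10) - 28)) = -50*(-36 + ((2*(¼) + 10) - 28)) = -50*(-36 + ((½ + 10) - 28)) = -50*(-36 + (21/2 - 28)) = -50*(-36 - 35/2) = -50*(-107/2) = 2675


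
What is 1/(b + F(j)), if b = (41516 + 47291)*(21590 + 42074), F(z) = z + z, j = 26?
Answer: 1/5653808900 ≈ 1.7687e-10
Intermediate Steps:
F(z) = 2*z
b = 5653808848 (b = 88807*63664 = 5653808848)
1/(b + F(j)) = 1/(5653808848 + 2*26) = 1/(5653808848 + 52) = 1/5653808900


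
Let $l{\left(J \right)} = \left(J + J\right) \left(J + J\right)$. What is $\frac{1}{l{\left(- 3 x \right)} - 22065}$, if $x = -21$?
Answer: $- \frac{1}{6189} \approx -0.00016158$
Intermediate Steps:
$l{\left(J \right)} = 4 J^{2}$ ($l{\left(J \right)} = 2 J 2 J = 4 J^{2}$)
$\frac{1}{l{\left(- 3 x \right)} - 22065} = \frac{1}{4 \left(\left(-3\right) \left(-21\right)\right)^{2} - 22065} = \frac{1}{4 \cdot 63^{2} - 22065} = \frac{1}{4 \cdot 3969 - 22065} = \frac{1}{15876 - 22065} = \frac{1}{-6189} = - \frac{1}{6189}$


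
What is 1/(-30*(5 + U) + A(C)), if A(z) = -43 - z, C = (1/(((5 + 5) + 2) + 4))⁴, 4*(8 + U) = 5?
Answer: 65536/622591 ≈ 0.10526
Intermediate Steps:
U = -27/4 (U = -8 + (¼)*5 = -8 + 5/4 = -27/4 ≈ -6.7500)
C = 1/65536 (C = (1/((10 + 2) + 4))⁴ = (1/(12 + 4))⁴ = (1/16)⁴ = 1/65536 ≈ 1.5259e-5)
1/(-30*(5 + U) + A(C)) = 1/(-30*(5 - 27/4) + (-43 - 1*1/65536)) = 1/(-30*(-7/4) + (-43 - 1/65536)) = 1/(105/2 - 2818049/65536) = 1/(622591/65536) = 65536/622591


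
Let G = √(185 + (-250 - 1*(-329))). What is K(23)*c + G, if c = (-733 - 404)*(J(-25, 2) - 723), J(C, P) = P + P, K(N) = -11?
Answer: -8992533 + 2*√66 ≈ -8.9925e+6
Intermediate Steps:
J(C, P) = 2*P
c = 817503 (c = (-733 - 404)*(2*2 - 723) = -1137*(4 - 723) = -1137*(-719) = 817503)
G = 2*√66 (G = √(185 + (-250 + 329)) = √(185 + 79) = √264 = 2*√66 ≈ 16.248)
K(23)*c + G = -11*817503 + 2*√66 = -8992533 + 2*√66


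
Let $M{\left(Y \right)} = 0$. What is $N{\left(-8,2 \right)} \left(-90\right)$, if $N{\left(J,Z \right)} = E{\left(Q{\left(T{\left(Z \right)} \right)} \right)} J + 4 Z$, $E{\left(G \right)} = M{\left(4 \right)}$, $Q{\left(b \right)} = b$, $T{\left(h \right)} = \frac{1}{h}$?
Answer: $-720$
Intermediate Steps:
$E{\left(G \right)} = 0$
$N{\left(J,Z \right)} = 4 Z$ ($N{\left(J,Z \right)} = 0 J + 4 Z = 0 + 4 Z = 4 Z$)
$N{\left(-8,2 \right)} \left(-90\right) = 4 \cdot 2 \left(-90\right) = 8 \left(-90\right) = -720$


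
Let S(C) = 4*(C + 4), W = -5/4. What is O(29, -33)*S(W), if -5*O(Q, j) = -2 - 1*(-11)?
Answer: -99/5 ≈ -19.800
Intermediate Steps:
W = -5/4 (W = -5*¼ = -5/4 ≈ -1.2500)
S(C) = 16 + 4*C (S(C) = 4*(4 + C) = 16 + 4*C)
O(Q, j) = -9/5 (O(Q, j) = -(-2 - 1*(-11))/5 = -(-2 + 11)/5 = -⅕*9 = -9/5)
O(29, -33)*S(W) = -9*(16 + 4*(-5/4))/5 = -9*(16 - 5)/5 = -9/5*11 = -99/5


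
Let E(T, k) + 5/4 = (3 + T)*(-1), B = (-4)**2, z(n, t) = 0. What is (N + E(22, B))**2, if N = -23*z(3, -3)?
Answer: 11025/16 ≈ 689.06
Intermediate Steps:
B = 16
N = 0 (N = -23*0 = 0)
E(T, k) = -17/4 - T (E(T, k) = -5/4 + (3 + T)*(-1) = -5/4 + (-3 - T) = -17/4 - T)
(N + E(22, B))**2 = (0 + (-17/4 - 1*22))**2 = (0 + (-17/4 - 22))**2 = (0 - 105/4)**2 = (-105/4)**2 = 11025/16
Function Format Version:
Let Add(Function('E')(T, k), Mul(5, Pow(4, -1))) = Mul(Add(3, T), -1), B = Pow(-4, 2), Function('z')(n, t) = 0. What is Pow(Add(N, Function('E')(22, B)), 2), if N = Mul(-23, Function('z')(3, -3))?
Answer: Rational(11025, 16) ≈ 689.06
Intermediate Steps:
B = 16
N = 0 (N = Mul(-23, 0) = 0)
Function('E')(T, k) = Add(Rational(-17, 4), Mul(-1, T)) (Function('E')(T, k) = Add(Rational(-5, 4), Mul(Add(3, T), -1)) = Add(Rational(-5, 4), Add(-3, Mul(-1, T))) = Add(Rational(-17, 4), Mul(-1, T)))
Pow(Add(N, Function('E')(22, B)), 2) = Pow(Add(0, Add(Rational(-17, 4), Mul(-1, 22))), 2) = Pow(Add(0, Add(Rational(-17, 4), -22)), 2) = Pow(Add(0, Rational(-105, 4)), 2) = Pow(Rational(-105, 4), 2) = Rational(11025, 16)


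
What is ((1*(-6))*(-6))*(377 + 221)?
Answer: 21528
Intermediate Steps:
((1*(-6))*(-6))*(377 + 221) = -6*(-6)*598 = 36*598 = 21528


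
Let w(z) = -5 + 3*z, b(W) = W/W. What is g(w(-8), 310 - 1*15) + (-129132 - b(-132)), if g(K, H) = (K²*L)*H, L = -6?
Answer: -1617703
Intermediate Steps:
b(W) = 1
g(K, H) = -6*H*K² (g(K, H) = (K²*(-6))*H = (-6*K²)*H = -6*H*K²)
g(w(-8), 310 - 1*15) + (-129132 - b(-132)) = -6*(310 - 1*15)*(-5 + 3*(-8))² + (-129132 - 1*1) = -6*(310 - 15)*(-5 - 24)² + (-129132 - 1) = -6*295*(-29)² - 129133 = -6*295*841 - 129133 = -1488570 - 129133 = -1617703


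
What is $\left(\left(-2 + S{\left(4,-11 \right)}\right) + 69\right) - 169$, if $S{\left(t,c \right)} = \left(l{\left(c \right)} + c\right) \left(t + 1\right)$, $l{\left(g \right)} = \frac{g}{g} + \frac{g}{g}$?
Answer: $-147$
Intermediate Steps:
$l{\left(g \right)} = 2$ ($l{\left(g \right)} = 1 + 1 = 2$)
$S{\left(t,c \right)} = \left(1 + t\right) \left(2 + c\right)$ ($S{\left(t,c \right)} = \left(2 + c\right) \left(t + 1\right) = \left(2 + c\right) \left(1 + t\right) = \left(1 + t\right) \left(2 + c\right)$)
$\left(\left(-2 + S{\left(4,-11 \right)}\right) + 69\right) - 169 = \left(\left(-2 + \left(2 - 11 + 2 \cdot 4 - 44\right)\right) + 69\right) - 169 = \left(\left(-2 + \left(2 - 11 + 8 - 44\right)\right) + 69\right) - 169 = \left(\left(-2 - 45\right) + 69\right) - 169 = \left(-47 + 69\right) - 169 = 22 - 169 = -147$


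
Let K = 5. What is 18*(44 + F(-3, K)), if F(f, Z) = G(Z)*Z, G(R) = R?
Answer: 1242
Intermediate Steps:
F(f, Z) = Z² (F(f, Z) = Z*Z = Z²)
18*(44 + F(-3, K)) = 18*(44 + 5²) = 18*(44 + 25) = 18*69 = 1242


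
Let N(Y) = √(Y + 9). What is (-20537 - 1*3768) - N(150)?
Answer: -24305 - √159 ≈ -24318.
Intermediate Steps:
N(Y) = √(9 + Y)
(-20537 - 1*3768) - N(150) = (-20537 - 1*3768) - √(9 + 150) = (-20537 - 3768) - √159 = -24305 - √159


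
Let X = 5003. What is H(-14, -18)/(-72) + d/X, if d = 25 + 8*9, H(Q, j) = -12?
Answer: 5585/30018 ≈ 0.18605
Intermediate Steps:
d = 97 (d = 25 + 72 = 97)
H(-14, -18)/(-72) + d/X = -12/(-72) + 97/5003 = -12*(-1/72) + 97*(1/5003) = ⅙ + 97/5003 = 5585/30018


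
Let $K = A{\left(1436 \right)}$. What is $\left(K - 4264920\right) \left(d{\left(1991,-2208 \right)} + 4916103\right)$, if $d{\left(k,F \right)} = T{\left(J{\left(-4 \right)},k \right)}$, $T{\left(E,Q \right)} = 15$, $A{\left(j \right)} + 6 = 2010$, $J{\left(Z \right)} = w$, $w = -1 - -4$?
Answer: $-20956998080088$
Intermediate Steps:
$w = 3$ ($w = -1 + 4 = 3$)
$J{\left(Z \right)} = 3$
$A{\left(j \right)} = 2004$ ($A{\left(j \right)} = -6 + 2010 = 2004$)
$K = 2004$
$d{\left(k,F \right)} = 15$
$\left(K - 4264920\right) \left(d{\left(1991,-2208 \right)} + 4916103\right) = \left(2004 - 4264920\right) \left(15 + 4916103\right) = \left(-4262916\right) 4916118 = -20956998080088$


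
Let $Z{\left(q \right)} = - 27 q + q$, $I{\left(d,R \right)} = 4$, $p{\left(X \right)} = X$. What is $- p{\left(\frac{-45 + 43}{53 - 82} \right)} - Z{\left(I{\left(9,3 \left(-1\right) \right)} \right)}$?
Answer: $\frac{3014}{29} \approx 103.93$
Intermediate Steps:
$Z{\left(q \right)} = - 26 q$
$- p{\left(\frac{-45 + 43}{53 - 82} \right)} - Z{\left(I{\left(9,3 \left(-1\right) \right)} \right)} = - \frac{-45 + 43}{53 - 82} - \left(-26\right) 4 = - \frac{-2}{-29} - -104 = - \frac{\left(-2\right) \left(-1\right)}{29} + 104 = \left(-1\right) \frac{2}{29} + 104 = - \frac{2}{29} + 104 = \frac{3014}{29}$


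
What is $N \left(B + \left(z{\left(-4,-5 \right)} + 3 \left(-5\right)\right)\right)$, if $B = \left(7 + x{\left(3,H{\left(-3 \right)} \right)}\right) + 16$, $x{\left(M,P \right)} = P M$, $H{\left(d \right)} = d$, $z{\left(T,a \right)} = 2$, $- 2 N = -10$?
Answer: $5$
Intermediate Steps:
$N = 5$ ($N = \left(- \frac{1}{2}\right) \left(-10\right) = 5$)
$x{\left(M,P \right)} = M P$
$B = 14$ ($B = \left(7 + 3 \left(-3\right)\right) + 16 = \left(7 - 9\right) + 16 = -2 + 16 = 14$)
$N \left(B + \left(z{\left(-4,-5 \right)} + 3 \left(-5\right)\right)\right) = 5 \left(14 + \left(2 + 3 \left(-5\right)\right)\right) = 5 \left(14 + \left(2 - 15\right)\right) = 5 \left(14 - 13\right) = 5 \cdot 1 = 5$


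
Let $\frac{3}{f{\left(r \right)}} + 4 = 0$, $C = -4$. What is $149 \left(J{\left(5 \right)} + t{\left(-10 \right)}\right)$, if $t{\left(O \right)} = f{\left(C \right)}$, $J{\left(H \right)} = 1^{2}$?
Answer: $\frac{149}{4} \approx 37.25$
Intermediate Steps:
$f{\left(r \right)} = - \frac{3}{4}$ ($f{\left(r \right)} = \frac{3}{-4 + 0} = \frac{3}{-4} = 3 \left(- \frac{1}{4}\right) = - \frac{3}{4}$)
$J{\left(H \right)} = 1$
$t{\left(O \right)} = - \frac{3}{4}$
$149 \left(J{\left(5 \right)} + t{\left(-10 \right)}\right) = 149 \left(1 - \frac{3}{4}\right) = 149 \cdot \frac{1}{4} = \frac{149}{4}$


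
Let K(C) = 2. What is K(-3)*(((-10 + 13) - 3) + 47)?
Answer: 94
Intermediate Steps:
K(-3)*(((-10 + 13) - 3) + 47) = 2*(((-10 + 13) - 3) + 47) = 2*((3 - 3) + 47) = 2*(0 + 47) = 2*47 = 94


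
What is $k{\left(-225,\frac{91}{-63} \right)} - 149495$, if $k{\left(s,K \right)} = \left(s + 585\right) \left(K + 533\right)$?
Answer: $41865$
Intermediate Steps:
$k{\left(s,K \right)} = \left(533 + K\right) \left(585 + s\right)$ ($k{\left(s,K \right)} = \left(585 + s\right) \left(533 + K\right) = \left(533 + K\right) \left(585 + s\right)$)
$k{\left(-225,\frac{91}{-63} \right)} - 149495 = \left(311805 + 533 \left(-225\right) + 585 \frac{91}{-63} + \frac{91}{-63} \left(-225\right)\right) - 149495 = \left(311805 - 119925 + 585 \cdot 91 \left(- \frac{1}{63}\right) + 91 \left(- \frac{1}{63}\right) \left(-225\right)\right) - 149495 = \left(311805 - 119925 + 585 \left(- \frac{13}{9}\right) - -325\right) - 149495 = \left(311805 - 119925 - 845 + 325\right) - 149495 = 191360 - 149495 = 41865$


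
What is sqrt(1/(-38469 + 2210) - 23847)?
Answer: I*sqrt(31352010572866)/36259 ≈ 154.42*I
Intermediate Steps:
sqrt(1/(-38469 + 2210) - 23847) = sqrt(1/(-36259) - 23847) = sqrt(-1/36259 - 23847) = sqrt(-864668374/36259) = I*sqrt(31352010572866)/36259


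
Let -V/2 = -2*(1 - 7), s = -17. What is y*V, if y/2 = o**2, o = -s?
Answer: -13872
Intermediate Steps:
o = 17 (o = -1*(-17) = 17)
V = -24 (V = -(-4)*(1 - 7) = -(-4)*(-6) = -2*12 = -24)
y = 578 (y = 2*17**2 = 2*289 = 578)
y*V = 578*(-24) = -13872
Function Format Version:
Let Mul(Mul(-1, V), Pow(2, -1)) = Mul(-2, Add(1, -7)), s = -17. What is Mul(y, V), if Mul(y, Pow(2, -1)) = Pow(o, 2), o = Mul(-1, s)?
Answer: -13872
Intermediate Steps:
o = 17 (o = Mul(-1, -17) = 17)
V = -24 (V = Mul(-2, Mul(-2, Add(1, -7))) = Mul(-2, Mul(-2, -6)) = Mul(-2, 12) = -24)
y = 578 (y = Mul(2, Pow(17, 2)) = Mul(2, 289) = 578)
Mul(y, V) = Mul(578, -24) = -13872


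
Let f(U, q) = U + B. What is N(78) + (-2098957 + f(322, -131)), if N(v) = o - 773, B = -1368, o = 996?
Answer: -2099780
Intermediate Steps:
f(U, q) = -1368 + U (f(U, q) = U - 1368 = -1368 + U)
N(v) = 223 (N(v) = 996 - 773 = 223)
N(78) + (-2098957 + f(322, -131)) = 223 + (-2098957 + (-1368 + 322)) = 223 + (-2098957 - 1046) = 223 - 2100003 = -2099780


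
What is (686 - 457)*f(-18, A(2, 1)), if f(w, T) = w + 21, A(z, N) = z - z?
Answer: 687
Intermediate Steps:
A(z, N) = 0
f(w, T) = 21 + w
(686 - 457)*f(-18, A(2, 1)) = (686 - 457)*(21 - 18) = 229*3 = 687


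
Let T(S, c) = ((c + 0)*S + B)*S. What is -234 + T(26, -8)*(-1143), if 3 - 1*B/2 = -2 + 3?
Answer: 6062238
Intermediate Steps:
B = 4 (B = 6 - 2*(-2 + 3) = 6 - 2*1 = 6 - 2 = 4)
T(S, c) = S*(4 + S*c) (T(S, c) = ((c + 0)*S + 4)*S = (c*S + 4)*S = (S*c + 4)*S = (4 + S*c)*S = S*(4 + S*c))
-234 + T(26, -8)*(-1143) = -234 + (26*(4 + 26*(-8)))*(-1143) = -234 + (26*(4 - 208))*(-1143) = -234 + (26*(-204))*(-1143) = -234 - 5304*(-1143) = -234 + 6062472 = 6062238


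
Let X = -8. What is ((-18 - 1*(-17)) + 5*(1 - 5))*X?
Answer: 168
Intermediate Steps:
((-18 - 1*(-17)) + 5*(1 - 5))*X = ((-18 - 1*(-17)) + 5*(1 - 5))*(-8) = ((-18 + 17) + 5*(-4))*(-8) = (-1 - 20)*(-8) = -21*(-8) = 168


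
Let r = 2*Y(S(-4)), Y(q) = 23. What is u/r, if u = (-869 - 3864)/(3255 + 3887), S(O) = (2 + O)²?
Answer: -4733/328532 ≈ -0.014407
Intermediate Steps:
u = -4733/7142 ≈ -0.66270
r = 46 (r = 2*23 = 46)
u/r = -4733/7142/46 = -4733/7142*1/46 = -4733/328532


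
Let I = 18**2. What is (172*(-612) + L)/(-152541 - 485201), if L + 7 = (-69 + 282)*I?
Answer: 36259/637742 ≈ 0.056855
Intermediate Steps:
I = 324
L = 69005 (L = -7 + (-69 + 282)*324 = -7 + 213*324 = -7 + 69012 = 69005)
(172*(-612) + L)/(-152541 - 485201) = (172*(-612) + 69005)/(-152541 - 485201) = (-105264 + 69005)/(-637742) = -36259*(-1/637742) = 36259/637742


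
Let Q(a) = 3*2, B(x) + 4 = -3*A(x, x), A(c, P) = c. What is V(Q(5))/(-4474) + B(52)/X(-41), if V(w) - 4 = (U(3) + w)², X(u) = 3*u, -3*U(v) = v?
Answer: 712273/550302 ≈ 1.2943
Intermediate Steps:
U(v) = -v/3
B(x) = -4 - 3*x
Q(a) = 6
V(w) = 4 + (-1 + w)² (V(w) = 4 + (-⅓*3 + w)² = 4 + (-1 + w)²)
V(Q(5))/(-4474) + B(52)/X(-41) = (4 + (-1 + 6)²)/(-4474) + (-4 - 3*52)/((3*(-41))) = (4 + 5²)*(-1/4474) + (-4 - 156)/(-123) = (4 + 25)*(-1/4474) - 160*(-1/123) = 29*(-1/4474) + 160/123 = -29/4474 + 160/123 = 712273/550302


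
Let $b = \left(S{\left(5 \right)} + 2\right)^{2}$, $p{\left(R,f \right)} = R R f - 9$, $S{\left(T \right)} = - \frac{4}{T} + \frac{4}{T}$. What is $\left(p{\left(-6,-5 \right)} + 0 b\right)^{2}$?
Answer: $35721$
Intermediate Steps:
$S{\left(T \right)} = 0$
$p{\left(R,f \right)} = -9 + f R^{2}$ ($p{\left(R,f \right)} = R^{2} f - 9 = f R^{2} - 9 = -9 + f R^{2}$)
$b = 4$ ($b = \left(0 + 2\right)^{2} = 2^{2} = 4$)
$\left(p{\left(-6,-5 \right)} + 0 b\right)^{2} = \left(\left(-9 - 5 \left(-6\right)^{2}\right) + 0 \cdot 4\right)^{2} = \left(\left(-9 - 180\right) + 0\right)^{2} = \left(-189 + 0\right)^{2} = \left(-189\right)^{2} = 35721$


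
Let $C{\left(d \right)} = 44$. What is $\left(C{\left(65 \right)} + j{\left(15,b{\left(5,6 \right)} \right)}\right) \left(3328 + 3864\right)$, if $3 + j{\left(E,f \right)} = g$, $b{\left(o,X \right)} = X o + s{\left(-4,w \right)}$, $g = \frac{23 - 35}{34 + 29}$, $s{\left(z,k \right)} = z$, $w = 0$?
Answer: $\frac{6163544}{21} \approx 2.935 \cdot 10^{5}$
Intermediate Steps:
$g = - \frac{4}{21}$ ($g = - \frac{12}{63} = \left(-12\right) \frac{1}{63} = - \frac{4}{21} \approx -0.19048$)
$b{\left(o,X \right)} = -4 + X o$ ($b{\left(o,X \right)} = X o - 4 = -4 + X o$)
$j{\left(E,f \right)} = - \frac{67}{21}$ ($j{\left(E,f \right)} = -3 - \frac{4}{21} = - \frac{67}{21}$)
$\left(C{\left(65 \right)} + j{\left(15,b{\left(5,6 \right)} \right)}\right) \left(3328 + 3864\right) = \left(44 - \frac{67}{21}\right) \left(3328 + 3864\right) = \frac{857}{21} \cdot 7192 = \frac{6163544}{21}$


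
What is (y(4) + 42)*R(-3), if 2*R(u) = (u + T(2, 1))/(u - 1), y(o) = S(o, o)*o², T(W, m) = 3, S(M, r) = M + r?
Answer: 0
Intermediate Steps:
y(o) = 2*o³ (y(o) = (o + o)*o² = (2*o)*o² = 2*o³)
R(u) = (3 + u)/(2*(-1 + u)) (R(u) = ((u + 3)/(u - 1))/2 = ((3 + u)/(-1 + u))/2 = (3 + u)/(2*(-1 + u)))
(y(4) + 42)*R(-3) = (2*4³ + 42)*((3 - 3)/(2*(-1 - 3))) = (2*64 + 42)*((½)*0/(-4)) = (128 + 42)*((½)*(-¼)*0) = 170*0 = 0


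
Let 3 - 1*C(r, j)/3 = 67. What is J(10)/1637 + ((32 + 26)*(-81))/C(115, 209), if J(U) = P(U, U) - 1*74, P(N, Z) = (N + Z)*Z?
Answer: 1285803/52384 ≈ 24.546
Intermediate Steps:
C(r, j) = -192 (C(r, j) = 9 - 3*67 = 9 - 201 = -192)
P(N, Z) = Z*(N + Z)
J(U) = -74 + 2*U**2 (J(U) = U*(U + U) - 1*74 = U*(2*U) - 74 = 2*U**2 - 74 = -74 + 2*U**2)
J(10)/1637 + ((32 + 26)*(-81))/C(115, 209) = (-74 + 2*10**2)/1637 + ((32 + 26)*(-81))/(-192) = (-74 + 2*100)*(1/1637) + (58*(-81))*(-1/192) = (-74 + 200)*(1/1637) - 4698*(-1/192) = 126*(1/1637) + 783/32 = 126/1637 + 783/32 = 1285803/52384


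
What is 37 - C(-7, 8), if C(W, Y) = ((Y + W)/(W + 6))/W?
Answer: 258/7 ≈ 36.857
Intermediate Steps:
C(W, Y) = (W + Y)/(W*(6 + W)) (C(W, Y) = ((W + Y)/(6 + W))/W = (W + Y)/(W*(6 + W)))
37 - C(-7, 8) = 37 - (-7 + 8)/((-7)*(6 - 7)) = 37 - (-1)/(7*(-1)) = 37 - (-1)*(-1)/7 = 37 - 1*1/7 = 37 - 1/7 = 258/7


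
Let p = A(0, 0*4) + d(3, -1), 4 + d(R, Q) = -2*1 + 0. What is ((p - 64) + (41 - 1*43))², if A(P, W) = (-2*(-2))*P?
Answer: 5184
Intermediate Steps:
A(P, W) = 4*P
d(R, Q) = -6 (d(R, Q) = -4 + (-2*1 + 0) = -4 + (-2 + 0) = -4 - 2 = -6)
p = -6 (p = 4*0 - 6 = 0 - 6 = -6)
((p - 64) + (41 - 1*43))² = ((-6 - 64) + (41 - 1*43))² = (-70 + (41 - 43))² = (-70 - 2)² = (-72)² = 5184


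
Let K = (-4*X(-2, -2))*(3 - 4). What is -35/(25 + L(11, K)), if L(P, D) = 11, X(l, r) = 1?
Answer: -35/36 ≈ -0.97222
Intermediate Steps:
K = 4 (K = (-4*1)*(3 - 4) = -4*(-1) = 4)
-35/(25 + L(11, K)) = -35/(25 + 11) = -35/36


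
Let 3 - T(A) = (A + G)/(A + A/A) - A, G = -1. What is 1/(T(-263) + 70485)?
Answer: 131/9199343 ≈ 1.4240e-5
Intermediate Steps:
T(A) = 3 + A - (-1 + A)/(1 + A) (T(A) = 3 - ((A - 1)/(A + A/A) - A) = 3 - ((-1 + A)/(A + 1) - A) = 3 - ((-1 + A)/(1 + A) - A) = 3 - (-A + (-1 + A)/(1 + A)) = 3 + (A - (-1 + A)/(1 + A)) = 3 + A - (-1 + A)/(1 + A))
1/(T(-263) + 70485) = 1/((4 + (-263)² + 3*(-263))/(1 - 263) + 70485) = 1/((4 + 69169 - 789)/(-262) + 70485) = 1/(-1/262*68384 + 70485) = 1/(-34192/131 + 70485) = 1/(9199343/131) = 131/9199343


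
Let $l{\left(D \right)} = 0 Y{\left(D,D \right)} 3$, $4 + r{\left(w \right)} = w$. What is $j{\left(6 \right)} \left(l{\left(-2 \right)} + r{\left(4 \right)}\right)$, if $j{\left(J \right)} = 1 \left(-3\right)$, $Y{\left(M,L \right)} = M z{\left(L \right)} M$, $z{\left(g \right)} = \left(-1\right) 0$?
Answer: $0$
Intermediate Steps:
$z{\left(g \right)} = 0$
$r{\left(w \right)} = -4 + w$
$Y{\left(M,L \right)} = 0$ ($Y{\left(M,L \right)} = M 0 M = 0 M = 0$)
$j{\left(J \right)} = -3$
$l{\left(D \right)} = 0$ ($l{\left(D \right)} = 0 \cdot 0 \cdot 3 = 0 \cdot 3 = 0$)
$j{\left(6 \right)} \left(l{\left(-2 \right)} + r{\left(4 \right)}\right) = - 3 \left(0 + \left(-4 + 4\right)\right) = - 3 \left(0 + 0\right) = \left(-3\right) 0 = 0$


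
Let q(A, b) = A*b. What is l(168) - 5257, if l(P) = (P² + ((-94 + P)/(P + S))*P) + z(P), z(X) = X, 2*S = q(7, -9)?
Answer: 301939/13 ≈ 23226.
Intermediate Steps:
S = -63/2 (S = (7*(-9))/2 = (½)*(-63) = -63/2 ≈ -31.500)
l(P) = P + P² + P*(-94 + P)/(-63/2 + P) (l(P) = (P² + ((-94 + P)/(P - 63/2))*P) + P = (P² + ((-94 + P)/(-63/2 + P))*P) + P = (P² + P*(-94 + P)/(-63/2 + P)) + P = P + P² + P*(-94 + P)/(-63/2 + P))
l(168) - 5257 = 168*(-251 - 59*168 + 2*168²)/(-63 + 2*168) - 5257 = 168*(-251 - 9912 + 2*28224)/(-63 + 336) - 5257 = 168*(-251 - 9912 + 56448)/273 - 5257 = 168*(1/273)*46285 - 5257 = 370280/13 - 5257 = 301939/13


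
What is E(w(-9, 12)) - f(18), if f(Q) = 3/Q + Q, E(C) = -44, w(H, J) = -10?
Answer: -373/6 ≈ -62.167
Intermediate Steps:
f(Q) = Q + 3/Q
E(w(-9, 12)) - f(18) = -44 - (18 + 3/18) = -44 - (18 + 3*(1/18)) = -44 - (18 + ⅙) = -44 - 1*109/6 = -44 - 109/6 = -373/6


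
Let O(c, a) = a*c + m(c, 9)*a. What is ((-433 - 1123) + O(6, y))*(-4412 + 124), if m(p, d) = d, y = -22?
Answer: 8087168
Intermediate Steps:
O(c, a) = 9*a + a*c (O(c, a) = a*c + 9*a = 9*a + a*c)
((-433 - 1123) + O(6, y))*(-4412 + 124) = ((-433 - 1123) - 22*(9 + 6))*(-4412 + 124) = (-1556 - 22*15)*(-4288) = (-1556 - 330)*(-4288) = -1886*(-4288) = 8087168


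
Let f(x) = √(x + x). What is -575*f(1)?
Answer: -575*√2 ≈ -813.17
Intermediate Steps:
f(x) = √2*√x (f(x) = √(2*x) = √2*√x)
-575*f(1) = -575*√2*√1 = -575*√2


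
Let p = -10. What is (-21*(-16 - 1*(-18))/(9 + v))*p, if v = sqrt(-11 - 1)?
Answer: 1260/31 - 280*I*sqrt(3)/31 ≈ 40.645 - 15.644*I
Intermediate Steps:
v = 2*I*sqrt(3) (v = sqrt(-12) = 2*I*sqrt(3) ≈ 3.4641*I)
(-21*(-16 - 1*(-18))/(9 + v))*p = -21*(-16 - 1*(-18))/(9 + 2*I*sqrt(3))*(-10) = -21*(-16 + 18)/(9 + 2*I*sqrt(3))*(-10) = -42/(9 + 2*I*sqrt(3))*(-10) = 420/(9 + 2*I*sqrt(3))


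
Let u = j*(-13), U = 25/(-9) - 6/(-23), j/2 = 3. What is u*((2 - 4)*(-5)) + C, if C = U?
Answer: -161981/207 ≈ -782.52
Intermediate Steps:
j = 6 (j = 2*3 = 6)
U = -521/207 (U = 25*(-⅑) - 6*(-1/23) = -25/9 + 6/23 = -521/207 ≈ -2.5169)
u = -78 (u = 6*(-13) = -78)
C = -521/207 ≈ -2.5169
u*((2 - 4)*(-5)) + C = -78*(2 - 4)*(-5) - 521/207 = -(-156)*(-5) - 521/207 = -78*10 - 521/207 = -780 - 521/207 = -161981/207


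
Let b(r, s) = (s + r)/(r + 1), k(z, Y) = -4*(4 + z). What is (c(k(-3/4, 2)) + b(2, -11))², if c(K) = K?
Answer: 256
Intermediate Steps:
k(z, Y) = -16 - 4*z
b(r, s) = (r + s)/(1 + r)
(c(k(-3/4, 2)) + b(2, -11))² = ((-16 - (-12)/4) + (2 - 11)/(1 + 2))² = ((-16 - (-12)/4) - 9/3)² = ((-16 - 4*(-¾)) + (⅓)*(-9))² = ((-16 + 3) - 3)² = (-13 - 3)² = (-16)² = 256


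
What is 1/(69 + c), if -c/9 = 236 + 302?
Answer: -1/4773 ≈ -0.00020951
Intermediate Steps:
c = -4842 (c = -9*(236 + 302) = -9*538 = -4842)
1/(69 + c) = 1/(69 - 4842) = 1/(-4773) = -1/4773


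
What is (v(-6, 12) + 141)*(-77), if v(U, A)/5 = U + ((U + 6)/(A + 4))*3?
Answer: -8547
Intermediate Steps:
v(U, A) = 5*U + 15*(6 + U)/(4 + A) (v(U, A) = 5*(U + ((U + 6)/(A + 4))*3) = 5*(U + ((6 + U)/(4 + A))*3) = 5*(U + 3*(6 + U)/(4 + A)) = 5*U + 15*(6 + U)/(4 + A))
(v(-6, 12) + 141)*(-77) = (5*(18 + 7*(-6) + 12*(-6))/(4 + 12) + 141)*(-77) = (5*(18 - 42 - 72)/16 + 141)*(-77) = (5*(1/16)*(-96) + 141)*(-77) = (-30 + 141)*(-77) = 111*(-77) = -8547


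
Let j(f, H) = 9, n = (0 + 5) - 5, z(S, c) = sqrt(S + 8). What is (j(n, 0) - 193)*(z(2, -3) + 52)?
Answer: -9568 - 184*sqrt(10) ≈ -10150.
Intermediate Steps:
z(S, c) = sqrt(8 + S)
n = 0 (n = 5 - 5 = 0)
(j(n, 0) - 193)*(z(2, -3) + 52) = (9 - 193)*(sqrt(8 + 2) + 52) = -184*(sqrt(10) + 52) = -184*(52 + sqrt(10)) = -9568 - 184*sqrt(10)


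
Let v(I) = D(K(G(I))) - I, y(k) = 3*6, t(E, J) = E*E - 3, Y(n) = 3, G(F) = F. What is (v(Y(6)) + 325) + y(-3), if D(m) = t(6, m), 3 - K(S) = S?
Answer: 373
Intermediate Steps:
K(S) = 3 - S
t(E, J) = -3 + E² (t(E, J) = E² - 3 = -3 + E²)
y(k) = 18
D(m) = 33 (D(m) = -3 + 6² = -3 + 36 = 33)
v(I) = 33 - I
(v(Y(6)) + 325) + y(-3) = ((33 - 1*3) + 325) + 18 = ((33 - 3) + 325) + 18 = (30 + 325) + 18 = 355 + 18 = 373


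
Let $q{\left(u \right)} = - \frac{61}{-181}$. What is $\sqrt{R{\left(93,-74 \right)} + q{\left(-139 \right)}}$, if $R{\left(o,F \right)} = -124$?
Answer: $\frac{3 i \sqrt{450147}}{181} \approx 11.12 i$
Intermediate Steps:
$q{\left(u \right)} = \frac{61}{181}$ ($q{\left(u \right)} = \left(-61\right) \left(- \frac{1}{181}\right) = \frac{61}{181}$)
$\sqrt{R{\left(93,-74 \right)} + q{\left(-139 \right)}} = \sqrt{-124 + \frac{61}{181}} = \sqrt{- \frac{22383}{181}} = \frac{3 i \sqrt{450147}}{181}$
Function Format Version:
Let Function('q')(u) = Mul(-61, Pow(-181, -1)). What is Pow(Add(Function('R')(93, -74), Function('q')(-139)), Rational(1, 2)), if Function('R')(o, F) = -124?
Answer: Mul(Rational(3, 181), I, Pow(450147, Rational(1, 2))) ≈ Mul(11.120, I)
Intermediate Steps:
Function('q')(u) = Rational(61, 181) (Function('q')(u) = Mul(-61, Rational(-1, 181)) = Rational(61, 181))
Pow(Add(Function('R')(93, -74), Function('q')(-139)), Rational(1, 2)) = Pow(Add(-124, Rational(61, 181)), Rational(1, 2)) = Pow(Rational(-22383, 181), Rational(1, 2)) = Mul(Rational(3, 181), I, Pow(450147, Rational(1, 2)))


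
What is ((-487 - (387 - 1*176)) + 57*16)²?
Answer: 45796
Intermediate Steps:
((-487 - (387 - 1*176)) + 57*16)² = ((-487 - (387 - 176)) + 912)² = ((-487 - 1*211) + 912)² = ((-487 - 211) + 912)² = (-698 + 912)² = 214² = 45796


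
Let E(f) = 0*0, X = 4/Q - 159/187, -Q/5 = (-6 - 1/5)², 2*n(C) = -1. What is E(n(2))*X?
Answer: 0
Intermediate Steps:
n(C) = -½ (n(C) = (½)*(-1) = -½)
Q = -961/5 (Q = -5*(-6 - 1/5)² = -5*(-6 - 1*⅕)² = -5*(-6 - ⅕)² = -5*(-31/5)² = -5*961/25 = -961/5 ≈ -192.20)
X = -156539/179707 (X = 4/(-961/5) - 159/187 = 4*(-5/961) - 159*1/187 = -20/961 - 159/187 = -156539/179707 ≈ -0.87108)
E(f) = 0
E(n(2))*X = 0*(-156539/179707) = 0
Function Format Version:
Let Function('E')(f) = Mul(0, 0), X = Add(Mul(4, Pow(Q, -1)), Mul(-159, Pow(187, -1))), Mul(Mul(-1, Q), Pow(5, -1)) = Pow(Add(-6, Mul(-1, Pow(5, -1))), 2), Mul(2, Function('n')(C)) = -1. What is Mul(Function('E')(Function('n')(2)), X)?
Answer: 0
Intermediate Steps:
Function('n')(C) = Rational(-1, 2) (Function('n')(C) = Mul(Rational(1, 2), -1) = Rational(-1, 2))
Q = Rational(-961, 5) (Q = Mul(-5, Pow(Add(-6, Mul(-1, Pow(5, -1))), 2)) = Mul(-5, Pow(Add(-6, Mul(-1, Rational(1, 5))), 2)) = Mul(-5, Pow(Add(-6, Rational(-1, 5)), 2)) = Mul(-5, Pow(Rational(-31, 5), 2)) = Mul(-5, Rational(961, 25)) = Rational(-961, 5) ≈ -192.20)
X = Rational(-156539, 179707) (X = Add(Mul(4, Pow(Rational(-961, 5), -1)), Mul(-159, Pow(187, -1))) = Add(Mul(4, Rational(-5, 961)), Mul(-159, Rational(1, 187))) = Add(Rational(-20, 961), Rational(-159, 187)) = Rational(-156539, 179707) ≈ -0.87108)
Function('E')(f) = 0
Mul(Function('E')(Function('n')(2)), X) = Mul(0, Rational(-156539, 179707)) = 0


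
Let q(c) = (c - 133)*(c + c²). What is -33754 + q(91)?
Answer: -385378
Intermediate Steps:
q(c) = (-133 + c)*(c + c²)
-33754 + q(91) = -33754 + 91*(-133 + 91² - 132*91) = -33754 + 91*(-133 + 8281 - 12012) = -33754 + 91*(-3864) = -33754 - 351624 = -385378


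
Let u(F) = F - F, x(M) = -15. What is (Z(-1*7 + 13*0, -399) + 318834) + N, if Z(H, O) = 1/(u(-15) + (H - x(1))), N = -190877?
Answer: 1023657/8 ≈ 1.2796e+5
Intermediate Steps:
u(F) = 0
Z(H, O) = 1/(15 + H) (Z(H, O) = 1/(0 + (H - 1*(-15))) = 1/(0 + (H + 15)) = 1/(0 + (15 + H)) = 1/(15 + H))
(Z(-1*7 + 13*0, -399) + 318834) + N = (1/(15 + (-1*7 + 13*0)) + 318834) - 190877 = (1/(15 + (-7 + 0)) + 318834) - 190877 = (1/(15 - 7) + 318834) - 190877 = (1/8 + 318834) - 190877 = 2550673/8 - 190877 = 1023657/8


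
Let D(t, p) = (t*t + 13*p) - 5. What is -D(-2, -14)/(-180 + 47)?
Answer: -183/133 ≈ -1.3759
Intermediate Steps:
D(t, p) = -5 + t² + 13*p (D(t, p) = (t² + 13*p) - 5 = -5 + t² + 13*p)
-D(-2, -14)/(-180 + 47) = -(-5 + (-2)² + 13*(-14))/(-180 + 47) = -(-5 + 4 - 182)/(-133) = -(-1)*(-183)/133 = -1*183/133 = -183/133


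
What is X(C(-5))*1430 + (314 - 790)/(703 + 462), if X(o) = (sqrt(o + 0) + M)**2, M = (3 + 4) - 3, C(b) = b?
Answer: 18324974/1165 + 11440*I*sqrt(5) ≈ 15730.0 + 25581.0*I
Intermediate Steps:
M = 4 (M = 7 - 3 = 4)
X(o) = (4 + sqrt(o))**2 (X(o) = (sqrt(o + 0) + 4)**2 = (sqrt(o) + 4)**2 = (4 + sqrt(o))**2)
X(C(-5))*1430 + (314 - 790)/(703 + 462) = (4 + sqrt(-5))**2*1430 + (314 - 790)/(703 + 462) = (4 + I*sqrt(5))**2*1430 - 476/1165 = 1430*(4 + I*sqrt(5))**2 - 476*1/1165 = 1430*(4 + I*sqrt(5))**2 - 476/1165 = -476/1165 + 1430*(4 + I*sqrt(5))**2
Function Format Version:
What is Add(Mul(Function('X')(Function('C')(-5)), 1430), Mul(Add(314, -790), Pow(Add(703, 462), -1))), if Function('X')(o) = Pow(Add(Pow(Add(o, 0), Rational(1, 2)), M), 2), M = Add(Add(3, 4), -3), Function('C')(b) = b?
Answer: Add(Rational(18324974, 1165), Mul(11440, I, Pow(5, Rational(1, 2)))) ≈ Add(15730., Mul(25581., I))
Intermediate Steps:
M = 4 (M = Add(7, -3) = 4)
Function('X')(o) = Pow(Add(4, Pow(o, Rational(1, 2))), 2) (Function('X')(o) = Pow(Add(Pow(Add(o, 0), Rational(1, 2)), 4), 2) = Pow(Add(Pow(o, Rational(1, 2)), 4), 2) = Pow(Add(4, Pow(o, Rational(1, 2))), 2))
Add(Mul(Function('X')(Function('C')(-5)), 1430), Mul(Add(314, -790), Pow(Add(703, 462), -1))) = Add(Mul(Pow(Add(4, Pow(-5, Rational(1, 2))), 2), 1430), Mul(Add(314, -790), Pow(Add(703, 462), -1))) = Add(Mul(Pow(Add(4, Mul(I, Pow(5, Rational(1, 2)))), 2), 1430), Mul(-476, Pow(1165, -1))) = Add(Mul(1430, Pow(Add(4, Mul(I, Pow(5, Rational(1, 2)))), 2)), Mul(-476, Rational(1, 1165))) = Add(Mul(1430, Pow(Add(4, Mul(I, Pow(5, Rational(1, 2)))), 2)), Rational(-476, 1165)) = Add(Rational(-476, 1165), Mul(1430, Pow(Add(4, Mul(I, Pow(5, Rational(1, 2)))), 2)))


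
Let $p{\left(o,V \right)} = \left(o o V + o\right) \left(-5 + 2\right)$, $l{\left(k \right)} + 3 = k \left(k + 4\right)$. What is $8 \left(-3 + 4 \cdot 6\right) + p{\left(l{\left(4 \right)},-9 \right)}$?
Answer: $22788$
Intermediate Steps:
$l{\left(k \right)} = -3 + k \left(4 + k\right)$ ($l{\left(k \right)} = -3 + k \left(k + 4\right) = -3 + k \left(4 + k\right)$)
$p{\left(o,V \right)} = - 3 o - 3 V o^{2}$ ($p{\left(o,V \right)} = \left(o^{2} V + o\right) \left(-3\right) = \left(V o^{2} + o\right) \left(-3\right) = \left(o + V o^{2}\right) \left(-3\right) = - 3 o - 3 V o^{2}$)
$8 \left(-3 + 4 \cdot 6\right) + p{\left(l{\left(4 \right)},-9 \right)} = 8 \left(-3 + 4 \cdot 6\right) - 3 \left(-3 + 4^{2} + 4 \cdot 4\right) \left(1 - 9 \left(-3 + 4^{2} + 4 \cdot 4\right)\right) = 8 \left(-3 + 24\right) - 3 \left(-3 + 16 + 16\right) \left(1 - 9 \left(-3 + 16 + 16\right)\right) = 8 \cdot 21 - 87 \left(1 - 261\right) = 168 - 87 \left(1 - 261\right) = 168 - 87 \left(-260\right) = 168 + 22620 = 22788$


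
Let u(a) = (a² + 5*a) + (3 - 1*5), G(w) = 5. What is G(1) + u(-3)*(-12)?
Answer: 101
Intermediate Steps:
u(a) = -2 + a² + 5*a (u(a) = (a² + 5*a) + (3 - 5) = (a² + 5*a) - 2 = -2 + a² + 5*a)
G(1) + u(-3)*(-12) = 5 + (-2 + (-3)² + 5*(-3))*(-12) = 5 + (-2 + 9 - 15)*(-12) = 5 - 8*(-12) = 5 + 96 = 101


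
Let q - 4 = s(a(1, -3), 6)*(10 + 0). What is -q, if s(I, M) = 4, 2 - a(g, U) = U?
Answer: -44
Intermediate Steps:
a(g, U) = 2 - U
q = 44 (q = 4 + 4*(10 + 0) = 4 + 4*10 = 4 + 40 = 44)
-q = -1*44 = -44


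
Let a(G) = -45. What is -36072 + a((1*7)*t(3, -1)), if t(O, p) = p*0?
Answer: -36117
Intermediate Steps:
t(O, p) = 0
-36072 + a((1*7)*t(3, -1)) = -36072 - 45 = -36117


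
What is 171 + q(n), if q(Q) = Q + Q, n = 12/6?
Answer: 175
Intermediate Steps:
n = 2 (n = 12*(⅙) = 2)
q(Q) = 2*Q
171 + q(n) = 171 + 2*2 = 171 + 4 = 175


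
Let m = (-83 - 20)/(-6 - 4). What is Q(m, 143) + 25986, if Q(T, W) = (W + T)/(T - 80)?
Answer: 18110709/697 ≈ 25984.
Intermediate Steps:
m = 103/10 (m = -103/(-10) = -103*(-⅒) = 103/10 ≈ 10.300)
Q(T, W) = (T + W)/(-80 + T)
Q(m, 143) + 25986 = (103/10 + 143)/(-80 + 103/10) + 25986 = (1533/10)/(-697/10) + 25986 = -10/697*1533/10 + 25986 = -1533/697 + 25986 = 18110709/697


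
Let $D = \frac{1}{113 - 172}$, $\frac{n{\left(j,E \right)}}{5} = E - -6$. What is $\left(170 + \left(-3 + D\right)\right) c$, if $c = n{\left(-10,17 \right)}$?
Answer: $\frac{1132980}{59} \approx 19203.0$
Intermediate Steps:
$n{\left(j,E \right)} = 30 + 5 E$ ($n{\left(j,E \right)} = 5 \left(E - -6\right) = 5 \left(E + 6\right) = 5 \left(6 + E\right) = 30 + 5 E$)
$D = - \frac{1}{59}$ ($D = \frac{1}{-59} = - \frac{1}{59} \approx -0.016949$)
$c = 115$ ($c = 30 + 5 \cdot 17 = 30 + 85 = 115$)
$\left(170 + \left(-3 + D\right)\right) c = \left(170 - \frac{178}{59}\right) 115 = \frac{9852}{59} \cdot 115 = \frac{1132980}{59}$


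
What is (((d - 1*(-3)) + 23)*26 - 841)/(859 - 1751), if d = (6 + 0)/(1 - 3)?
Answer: 243/892 ≈ 0.27242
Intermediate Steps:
d = -3 (d = 6/(-2) = 6*(-½) = -3)
(((d - 1*(-3)) + 23)*26 - 841)/(859 - 1751) = (((-3 - 1*(-3)) + 23)*26 - 841)/(859 - 1751) = (((-3 + 3) + 23)*26 - 841)/(-892) = ((0 + 23)*26 - 841)*(-1/892) = (23*26 - 841)*(-1/892) = (598 - 841)*(-1/892) = -243*(-1/892) = 243/892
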